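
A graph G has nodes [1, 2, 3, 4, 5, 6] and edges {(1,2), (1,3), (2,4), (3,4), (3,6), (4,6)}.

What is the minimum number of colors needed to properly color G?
Clique number ω(G) = 3 (lower bound: χ ≥ ω).
The clique on [3, 4, 6] has size 3, forcing χ ≥ 3, and the coloring below uses 3 colors, so χ(G) = 3.
A valid 3-coloring: color 1: [1, 4, 5]; color 2: [2, 3]; color 3: [6].

χ(G) = 3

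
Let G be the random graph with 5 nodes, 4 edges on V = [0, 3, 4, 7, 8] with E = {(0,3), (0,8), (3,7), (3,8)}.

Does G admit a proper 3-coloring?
Yes, G is 3-colorable

A valid 3-coloring: color 1: [3, 4]; color 2: [0, 7]; color 3: [8].
(χ(G) = 3 ≤ 3.)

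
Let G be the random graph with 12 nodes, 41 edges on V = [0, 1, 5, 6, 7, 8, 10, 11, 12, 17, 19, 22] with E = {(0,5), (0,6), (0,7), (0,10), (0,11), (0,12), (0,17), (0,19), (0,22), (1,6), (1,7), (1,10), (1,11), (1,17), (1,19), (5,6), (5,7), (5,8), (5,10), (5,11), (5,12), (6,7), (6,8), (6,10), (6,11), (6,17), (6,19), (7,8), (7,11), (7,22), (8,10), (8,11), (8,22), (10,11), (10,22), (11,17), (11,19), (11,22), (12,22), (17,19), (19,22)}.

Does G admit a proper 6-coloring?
Yes, G is 6-colorable

A valid 6-coloring: color 1: [11, 12]; color 2: [0, 1, 8]; color 3: [6, 22]; color 4: [5, 19]; color 5: [7, 10, 17].
(χ(G) = 5 ≤ 6.)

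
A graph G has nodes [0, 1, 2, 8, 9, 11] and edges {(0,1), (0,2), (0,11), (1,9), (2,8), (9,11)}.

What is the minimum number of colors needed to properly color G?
χ(G) = 2

Clique number ω(G) = 2 (lower bound: χ ≥ ω).
The graph is bipartite (no odd cycle), so 2 colors suffice: χ(G) = 2.
A valid 2-coloring: color 1: [0, 8, 9]; color 2: [1, 2, 11].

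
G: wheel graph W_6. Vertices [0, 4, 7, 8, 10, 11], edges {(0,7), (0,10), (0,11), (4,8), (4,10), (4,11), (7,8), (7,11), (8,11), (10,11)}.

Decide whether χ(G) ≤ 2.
The clique on vertices [0, 10, 11] has size 3 > 2, so it alone needs 3 colors.

No, G is not 2-colorable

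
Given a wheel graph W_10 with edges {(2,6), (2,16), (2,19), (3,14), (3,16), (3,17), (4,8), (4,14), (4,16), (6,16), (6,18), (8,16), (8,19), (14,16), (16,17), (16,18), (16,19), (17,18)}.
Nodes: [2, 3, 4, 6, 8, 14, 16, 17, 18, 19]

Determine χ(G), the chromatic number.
χ(G) = 4

Clique number ω(G) = 3 (lower bound: χ ≥ ω).
Odd cycle [4, 8, 19, 2, 6, 18, 17, 3, 14] needs 3 colors (χ ≥ 3).
Vertex 16 is adjacent to every vertex of [2, 3, 4, 6, 8, 14, 17, 18, 19], which already need 3 colors among themselves, so 16 needs a new color (χ ≥ 4).
The coloring below uses 4 colors, so χ(G) = 4.
A valid 4-coloring: color 1: [16]; color 2: [3, 4, 6, 19]; color 3: [2, 8, 14, 18]; color 4: [17].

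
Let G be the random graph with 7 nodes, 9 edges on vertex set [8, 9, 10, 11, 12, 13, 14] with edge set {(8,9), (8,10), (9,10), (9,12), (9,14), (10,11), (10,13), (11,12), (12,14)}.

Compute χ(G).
Clique number ω(G) = 3 (lower bound: χ ≥ ω).
The clique on [8, 9, 10] has size 3, forcing χ ≥ 3, and the coloring below uses 3 colors, so χ(G) = 3.
A valid 3-coloring: color 1: [10, 12]; color 2: [9, 11, 13]; color 3: [8, 14].

χ(G) = 3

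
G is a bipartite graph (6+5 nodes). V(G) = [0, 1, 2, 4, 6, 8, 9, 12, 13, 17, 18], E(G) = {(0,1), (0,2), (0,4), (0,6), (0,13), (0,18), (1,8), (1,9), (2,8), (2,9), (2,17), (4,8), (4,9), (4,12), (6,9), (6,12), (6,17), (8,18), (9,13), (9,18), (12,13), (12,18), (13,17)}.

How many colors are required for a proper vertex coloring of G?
χ(G) = 2

Clique number ω(G) = 2 (lower bound: χ ≥ ω).
The graph is bipartite (no odd cycle), so 2 colors suffice: χ(G) = 2.
A valid 2-coloring: color 1: [0, 8, 9, 12, 17]; color 2: [1, 2, 4, 6, 13, 18].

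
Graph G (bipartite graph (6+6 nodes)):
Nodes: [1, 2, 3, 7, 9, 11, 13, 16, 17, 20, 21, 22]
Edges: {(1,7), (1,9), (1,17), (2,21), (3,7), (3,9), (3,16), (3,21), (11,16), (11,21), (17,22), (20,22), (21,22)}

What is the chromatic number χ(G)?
Clique number ω(G) = 2 (lower bound: χ ≥ ω).
The graph is bipartite (no odd cycle), so 2 colors suffice: χ(G) = 2.
A valid 2-coloring: color 1: [7, 9, 13, 16, 17, 20, 21]; color 2: [1, 2, 3, 11, 22].

χ(G) = 2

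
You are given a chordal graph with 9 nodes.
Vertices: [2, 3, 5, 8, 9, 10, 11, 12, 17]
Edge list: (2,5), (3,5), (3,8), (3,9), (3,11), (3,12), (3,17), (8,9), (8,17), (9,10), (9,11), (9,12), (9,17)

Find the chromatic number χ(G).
χ(G) = 4

Clique number ω(G) = 4 (lower bound: χ ≥ ω).
The clique on [3, 8, 9, 17] has size 4, forcing χ ≥ 4, and the coloring below uses 4 colors, so χ(G) = 4.
A valid 4-coloring: color 1: [5, 9]; color 2: [2, 3, 10]; color 3: [11, 12, 17]; color 4: [8].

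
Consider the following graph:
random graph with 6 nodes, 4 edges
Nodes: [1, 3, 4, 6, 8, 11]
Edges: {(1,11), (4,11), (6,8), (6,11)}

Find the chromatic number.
χ(G) = 2

Clique number ω(G) = 2 (lower bound: χ ≥ ω).
The graph is bipartite (no odd cycle), so 2 colors suffice: χ(G) = 2.
A valid 2-coloring: color 1: [3, 8, 11]; color 2: [1, 4, 6].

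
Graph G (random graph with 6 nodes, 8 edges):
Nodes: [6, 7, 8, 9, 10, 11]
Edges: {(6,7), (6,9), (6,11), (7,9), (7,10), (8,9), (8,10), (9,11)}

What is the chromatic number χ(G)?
Clique number ω(G) = 3 (lower bound: χ ≥ ω).
The clique on [6, 9, 11] has size 3, forcing χ ≥ 3, and the coloring below uses 3 colors, so χ(G) = 3.
A valid 3-coloring: color 1: [9, 10]; color 2: [6, 8]; color 3: [7, 11].

χ(G) = 3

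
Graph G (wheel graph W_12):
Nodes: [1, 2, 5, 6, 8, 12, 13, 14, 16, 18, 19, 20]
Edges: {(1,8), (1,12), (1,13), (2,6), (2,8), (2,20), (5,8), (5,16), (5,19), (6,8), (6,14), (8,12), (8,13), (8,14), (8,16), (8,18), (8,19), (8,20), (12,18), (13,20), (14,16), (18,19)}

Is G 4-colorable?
Yes, G is 4-colorable

A valid 4-coloring: color 1: [8]; color 2: [1, 2, 5, 14, 18]; color 3: [6, 12, 13, 16, 19]; color 4: [20].
(χ(G) = 4 ≤ 4.)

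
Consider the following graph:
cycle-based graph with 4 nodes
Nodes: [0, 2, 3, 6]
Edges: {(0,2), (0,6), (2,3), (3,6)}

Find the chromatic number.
χ(G) = 2

Clique number ω(G) = 2 (lower bound: χ ≥ ω).
The graph is bipartite (no odd cycle), so 2 colors suffice: χ(G) = 2.
A valid 2-coloring: color 1: [0, 3]; color 2: [2, 6].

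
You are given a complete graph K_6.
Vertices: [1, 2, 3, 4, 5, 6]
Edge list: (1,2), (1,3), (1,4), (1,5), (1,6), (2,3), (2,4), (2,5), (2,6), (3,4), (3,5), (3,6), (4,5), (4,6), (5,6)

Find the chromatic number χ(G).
χ(G) = 6

Clique number ω(G) = 6 (lower bound: χ ≥ ω).
The clique on [1, 2, 3, 4, 5, 6] has size 6, forcing χ ≥ 6, and the coloring below uses 6 colors, so χ(G) = 6.
A valid 6-coloring: color 1: [3]; color 2: [4]; color 3: [5]; color 4: [6]; color 5: [2]; color 6: [1].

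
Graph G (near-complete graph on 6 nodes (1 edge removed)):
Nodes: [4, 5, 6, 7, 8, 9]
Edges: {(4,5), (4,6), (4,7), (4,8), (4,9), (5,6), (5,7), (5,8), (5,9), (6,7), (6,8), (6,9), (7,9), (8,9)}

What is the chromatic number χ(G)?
Clique number ω(G) = 5 (lower bound: χ ≥ ω).
The clique on [4, 5, 6, 8, 9] has size 5, forcing χ ≥ 5, and the coloring below uses 5 colors, so χ(G) = 5.
A valid 5-coloring: color 1: [5]; color 2: [9]; color 3: [4]; color 4: [6]; color 5: [7, 8].

χ(G) = 5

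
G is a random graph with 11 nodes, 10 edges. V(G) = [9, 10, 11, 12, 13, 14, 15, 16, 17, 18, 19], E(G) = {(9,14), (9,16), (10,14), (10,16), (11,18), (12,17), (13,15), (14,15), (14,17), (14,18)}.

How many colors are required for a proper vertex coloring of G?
χ(G) = 2

Clique number ω(G) = 2 (lower bound: χ ≥ ω).
The graph is bipartite (no odd cycle), so 2 colors suffice: χ(G) = 2.
A valid 2-coloring: color 1: [11, 12, 13, 14, 16, 19]; color 2: [9, 10, 15, 17, 18].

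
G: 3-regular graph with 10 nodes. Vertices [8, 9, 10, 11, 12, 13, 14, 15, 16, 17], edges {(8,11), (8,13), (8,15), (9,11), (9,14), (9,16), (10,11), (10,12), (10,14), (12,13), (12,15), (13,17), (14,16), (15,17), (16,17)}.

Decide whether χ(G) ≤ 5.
A valid 5-coloring: color 1: [8, 9, 12, 17]; color 2: [11, 13, 14, 15]; color 3: [10, 16].
(χ(G) = 3 ≤ 5.)

Yes, G is 5-colorable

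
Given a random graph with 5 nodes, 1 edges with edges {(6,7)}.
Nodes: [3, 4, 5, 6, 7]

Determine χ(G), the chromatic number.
Clique number ω(G) = 2 (lower bound: χ ≥ ω).
The graph is bipartite (no odd cycle), so 2 colors suffice: χ(G) = 2.
A valid 2-coloring: color 1: [3, 4, 5, 6]; color 2: [7].

χ(G) = 2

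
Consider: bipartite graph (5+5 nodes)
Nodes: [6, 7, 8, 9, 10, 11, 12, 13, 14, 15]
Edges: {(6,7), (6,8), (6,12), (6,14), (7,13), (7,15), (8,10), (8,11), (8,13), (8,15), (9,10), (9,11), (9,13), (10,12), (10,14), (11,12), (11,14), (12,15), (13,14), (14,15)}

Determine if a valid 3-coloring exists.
A valid 3-coloring: color 1: [7, 8, 9, 12, 14]; color 2: [6, 10, 11, 13, 15].
(χ(G) = 2 ≤ 3.)

Yes, G is 3-colorable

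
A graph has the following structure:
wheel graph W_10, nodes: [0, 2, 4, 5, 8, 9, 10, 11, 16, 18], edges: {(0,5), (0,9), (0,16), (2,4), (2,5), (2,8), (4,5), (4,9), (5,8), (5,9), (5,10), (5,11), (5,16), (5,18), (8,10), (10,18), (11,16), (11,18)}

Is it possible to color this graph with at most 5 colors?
A valid 5-coloring: color 1: [5]; color 2: [2, 9, 10, 16]; color 3: [0, 4, 8, 18]; color 4: [11].
(χ(G) = 4 ≤ 5.)

Yes, G is 5-colorable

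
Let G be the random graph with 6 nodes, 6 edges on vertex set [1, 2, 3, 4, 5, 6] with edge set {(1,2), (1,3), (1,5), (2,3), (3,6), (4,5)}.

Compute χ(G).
Clique number ω(G) = 3 (lower bound: χ ≥ ω).
The clique on [1, 2, 3] has size 3, forcing χ ≥ 3, and the coloring below uses 3 colors, so χ(G) = 3.
A valid 3-coloring: color 1: [1, 4, 6]; color 2: [3, 5]; color 3: [2].

χ(G) = 3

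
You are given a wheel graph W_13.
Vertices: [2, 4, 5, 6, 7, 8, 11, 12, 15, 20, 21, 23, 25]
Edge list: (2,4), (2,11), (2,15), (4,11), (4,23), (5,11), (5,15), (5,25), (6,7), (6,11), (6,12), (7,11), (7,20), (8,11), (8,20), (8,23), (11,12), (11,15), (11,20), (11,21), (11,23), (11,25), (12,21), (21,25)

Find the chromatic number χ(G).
χ(G) = 3

Clique number ω(G) = 3 (lower bound: χ ≥ ω).
The clique on [2, 4, 11] has size 3, forcing χ ≥ 3, and the coloring below uses 3 colors, so χ(G) = 3.
A valid 3-coloring: color 1: [11]; color 2: [4, 7, 8, 12, 15, 25]; color 3: [2, 5, 6, 20, 21, 23].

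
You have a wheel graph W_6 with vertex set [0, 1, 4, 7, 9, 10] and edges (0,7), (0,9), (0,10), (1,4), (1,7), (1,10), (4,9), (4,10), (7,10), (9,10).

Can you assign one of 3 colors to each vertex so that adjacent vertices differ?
No, G is not 3-colorable

Odd cycle [7, 0, 9, 4, 1] needs 3 colors (χ ≥ 3).
Vertex 10 is adjacent to every vertex of [0, 1, 4, 7, 9], which already need 3 colors among themselves, so 10 needs a new color (χ ≥ 4).
Hence χ(G) ≥ 4 > 3, so no proper 3-coloring exists.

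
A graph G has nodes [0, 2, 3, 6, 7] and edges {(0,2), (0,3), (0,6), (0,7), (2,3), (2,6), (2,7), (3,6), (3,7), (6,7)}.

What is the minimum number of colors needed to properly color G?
Clique number ω(G) = 5 (lower bound: χ ≥ ω).
The clique on [0, 2, 3, 6, 7] has size 5, forcing χ ≥ 5, and the coloring below uses 5 colors, so χ(G) = 5.
A valid 5-coloring: color 1: [0]; color 2: [7]; color 3: [3]; color 4: [6]; color 5: [2].

χ(G) = 5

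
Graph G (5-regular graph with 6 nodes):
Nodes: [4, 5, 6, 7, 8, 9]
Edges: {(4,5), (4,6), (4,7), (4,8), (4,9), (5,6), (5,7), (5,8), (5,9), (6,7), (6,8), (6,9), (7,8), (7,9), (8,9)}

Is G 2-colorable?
No, G is not 2-colorable

The clique on vertices [4, 5, 6, 7, 8, 9] has size 6 > 2, so it alone needs 6 colors.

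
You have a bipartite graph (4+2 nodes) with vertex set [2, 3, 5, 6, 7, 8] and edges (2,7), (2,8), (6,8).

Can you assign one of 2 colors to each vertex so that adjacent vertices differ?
A valid 2-coloring: color 1: [3, 5, 7, 8]; color 2: [2, 6].
(χ(G) = 2 ≤ 2.)

Yes, G is 2-colorable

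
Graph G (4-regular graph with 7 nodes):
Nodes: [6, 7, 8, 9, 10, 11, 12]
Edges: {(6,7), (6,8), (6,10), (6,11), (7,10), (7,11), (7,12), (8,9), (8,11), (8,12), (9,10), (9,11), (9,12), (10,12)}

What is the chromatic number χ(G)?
Clique number ω(G) = 3 (lower bound: χ ≥ ω).
Suppose a proper 3-coloring c exists. The clique [6, 7, 10] takes 3 distinct colors; by symmetry let c(6) = 1, c(7) = 2, c(10) = 3.
- Vertex 11: neighbors [6, 7] already have colors [1, 2] ⇒ c(11) = 3.
- Vertex 8: neighbors [6, 11] already have colors [1, 3] ⇒ c(8) = 2.
- Vertex 9: neighbors [8, 10] already have colors [2, 3] ⇒ c(9) = 1.
- Vertex 12: neighbors [9, 7, 10] already have colors [1, 2, 3] — all 3 colors blocked. Contradiction.
The forced assignments end in a contradiction, so G has no proper 3-coloring (χ ≥ 4).
The coloring below uses 4 colors, so χ(G) = 4.
A valid 4-coloring: color 1: [6, 12]; color 2: [7, 8]; color 3: [10, 11]; color 4: [9].

χ(G) = 4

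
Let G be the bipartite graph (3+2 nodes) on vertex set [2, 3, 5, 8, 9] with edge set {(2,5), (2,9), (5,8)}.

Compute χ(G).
Clique number ω(G) = 2 (lower bound: χ ≥ ω).
The graph is bipartite (no odd cycle), so 2 colors suffice: χ(G) = 2.
A valid 2-coloring: color 1: [2, 3, 8]; color 2: [5, 9].

χ(G) = 2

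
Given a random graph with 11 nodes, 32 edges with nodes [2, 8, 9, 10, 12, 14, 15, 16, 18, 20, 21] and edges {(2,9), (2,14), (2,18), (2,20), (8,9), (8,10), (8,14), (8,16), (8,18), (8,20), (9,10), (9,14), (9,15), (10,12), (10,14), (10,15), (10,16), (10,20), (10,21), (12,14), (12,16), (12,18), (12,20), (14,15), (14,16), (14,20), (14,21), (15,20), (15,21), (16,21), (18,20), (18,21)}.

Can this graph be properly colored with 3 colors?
No, G is not 3-colorable

The clique on vertices [8, 10, 14, 16] has size 4 > 3, so it alone needs 4 colors.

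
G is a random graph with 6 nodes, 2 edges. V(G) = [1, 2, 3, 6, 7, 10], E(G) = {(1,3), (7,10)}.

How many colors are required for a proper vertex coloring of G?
χ(G) = 2

Clique number ω(G) = 2 (lower bound: χ ≥ ω).
The graph is bipartite (no odd cycle), so 2 colors suffice: χ(G) = 2.
A valid 2-coloring: color 1: [1, 2, 6, 10]; color 2: [3, 7].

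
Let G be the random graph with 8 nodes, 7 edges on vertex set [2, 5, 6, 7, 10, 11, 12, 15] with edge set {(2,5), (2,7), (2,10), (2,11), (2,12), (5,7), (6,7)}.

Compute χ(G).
Clique number ω(G) = 3 (lower bound: χ ≥ ω).
The clique on [2, 5, 7] has size 3, forcing χ ≥ 3, and the coloring below uses 3 colors, so χ(G) = 3.
A valid 3-coloring: color 1: [2, 6, 15]; color 2: [7, 10, 11, 12]; color 3: [5].

χ(G) = 3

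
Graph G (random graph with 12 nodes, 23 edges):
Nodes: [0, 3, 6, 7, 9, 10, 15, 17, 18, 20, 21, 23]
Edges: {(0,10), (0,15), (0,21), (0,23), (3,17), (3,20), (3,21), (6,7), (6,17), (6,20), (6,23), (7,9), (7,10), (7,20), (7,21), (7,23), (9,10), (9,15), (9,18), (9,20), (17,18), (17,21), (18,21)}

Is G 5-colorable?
A valid 5-coloring: color 1: [0, 3, 7, 18]; color 2: [6, 9, 21]; color 3: [10, 15, 17, 20, 23].
(χ(G) = 3 ≤ 5.)

Yes, G is 5-colorable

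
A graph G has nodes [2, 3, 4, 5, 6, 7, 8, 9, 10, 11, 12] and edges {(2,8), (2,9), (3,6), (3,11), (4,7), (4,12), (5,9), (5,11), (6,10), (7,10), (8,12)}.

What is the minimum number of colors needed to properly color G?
χ(G) = 3

Clique number ω(G) = 2 (lower bound: χ ≥ ω).
Odd cycle [7, 4, 12, 8, 2, 9, 5, 11, 3, 6, 10] needs 3 colors (χ ≥ 3).
The coloring below uses 3 colors, so χ(G) = 3.
A valid 3-coloring: color 1: [2, 5, 6, 7, 12]; color 2: [4, 8, 9, 10, 11]; color 3: [3].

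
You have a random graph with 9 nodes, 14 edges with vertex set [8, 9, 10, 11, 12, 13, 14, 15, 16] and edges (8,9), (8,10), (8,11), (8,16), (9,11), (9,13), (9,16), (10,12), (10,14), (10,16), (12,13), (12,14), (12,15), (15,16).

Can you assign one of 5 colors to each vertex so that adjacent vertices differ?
A valid 5-coloring: color 1: [9, 10, 15]; color 2: [8, 12]; color 3: [11, 13, 14, 16].
(χ(G) = 3 ≤ 5.)

Yes, G is 5-colorable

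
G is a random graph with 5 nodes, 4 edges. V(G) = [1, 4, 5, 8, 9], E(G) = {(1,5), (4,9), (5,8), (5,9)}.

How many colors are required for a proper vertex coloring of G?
Clique number ω(G) = 2 (lower bound: χ ≥ ω).
The graph is bipartite (no odd cycle), so 2 colors suffice: χ(G) = 2.
A valid 2-coloring: color 1: [4, 5]; color 2: [1, 8, 9].

χ(G) = 2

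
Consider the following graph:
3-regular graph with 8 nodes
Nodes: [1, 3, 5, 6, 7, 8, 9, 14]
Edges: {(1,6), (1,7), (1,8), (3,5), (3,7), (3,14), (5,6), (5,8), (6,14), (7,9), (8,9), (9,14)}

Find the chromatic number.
χ(G) = 3

Clique number ω(G) = 2 (lower bound: χ ≥ ω).
Odd cycle [9, 8, 1, 6, 14] needs 3 colors (χ ≥ 3).
The coloring below uses 3 colors, so χ(G) = 3.
A valid 3-coloring: color 1: [6, 7, 8]; color 2: [1, 5, 14]; color 3: [3, 9].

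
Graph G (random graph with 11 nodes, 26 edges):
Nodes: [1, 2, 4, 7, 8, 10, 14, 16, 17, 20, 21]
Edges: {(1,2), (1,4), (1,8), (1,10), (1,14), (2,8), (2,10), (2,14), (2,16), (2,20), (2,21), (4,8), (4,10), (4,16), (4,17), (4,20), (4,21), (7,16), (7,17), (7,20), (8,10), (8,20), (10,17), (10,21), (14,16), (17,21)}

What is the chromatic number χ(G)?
Clique number ω(G) = 4 (lower bound: χ ≥ ω).
The clique on [4, 10, 17, 21] has size 4, forcing χ ≥ 4, and the coloring below uses 4 colors, so χ(G) = 4.
A valid 4-coloring: color 1: [2, 4, 7]; color 2: [10, 14, 20]; color 3: [1, 16, 17]; color 4: [8, 21].

χ(G) = 4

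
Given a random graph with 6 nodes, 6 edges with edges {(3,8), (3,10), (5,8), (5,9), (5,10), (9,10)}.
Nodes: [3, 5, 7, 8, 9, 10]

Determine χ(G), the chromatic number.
χ(G) = 3

Clique number ω(G) = 3 (lower bound: χ ≥ ω).
The clique on [5, 9, 10] has size 3, forcing χ ≥ 3, and the coloring below uses 3 colors, so χ(G) = 3.
A valid 3-coloring: color 1: [7, 8, 10]; color 2: [3, 5]; color 3: [9].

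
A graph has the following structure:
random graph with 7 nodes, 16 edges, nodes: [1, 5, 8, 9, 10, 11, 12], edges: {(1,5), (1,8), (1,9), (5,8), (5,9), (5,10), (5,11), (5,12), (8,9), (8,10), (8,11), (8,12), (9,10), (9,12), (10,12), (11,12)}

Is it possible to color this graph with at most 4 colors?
No, G is not 4-colorable

The clique on vertices [5, 8, 9, 10, 12] has size 5 > 4, so it alone needs 5 colors.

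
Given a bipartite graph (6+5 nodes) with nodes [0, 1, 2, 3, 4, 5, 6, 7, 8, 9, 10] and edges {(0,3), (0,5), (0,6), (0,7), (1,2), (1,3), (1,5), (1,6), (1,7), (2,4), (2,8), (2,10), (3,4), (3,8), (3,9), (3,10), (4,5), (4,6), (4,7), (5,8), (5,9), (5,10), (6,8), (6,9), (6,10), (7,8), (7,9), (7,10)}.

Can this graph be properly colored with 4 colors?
A valid 4-coloring: color 1: [2, 3, 5, 6, 7]; color 2: [0, 1, 4, 8, 9, 10].
(χ(G) = 2 ≤ 4.)

Yes, G is 4-colorable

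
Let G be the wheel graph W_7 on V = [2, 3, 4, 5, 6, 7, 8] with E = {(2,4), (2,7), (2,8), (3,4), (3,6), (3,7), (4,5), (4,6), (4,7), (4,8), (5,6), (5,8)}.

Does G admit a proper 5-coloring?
A valid 5-coloring: color 1: [4]; color 2: [6, 7, 8]; color 3: [2, 3, 5].
(χ(G) = 3 ≤ 5.)

Yes, G is 5-colorable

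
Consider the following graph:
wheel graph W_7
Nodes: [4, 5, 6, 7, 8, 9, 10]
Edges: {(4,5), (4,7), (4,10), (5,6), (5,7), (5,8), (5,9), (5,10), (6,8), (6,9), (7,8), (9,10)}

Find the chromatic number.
χ(G) = 3

Clique number ω(G) = 3 (lower bound: χ ≥ ω).
The clique on [5, 6, 8] has size 3, forcing χ ≥ 3, and the coloring below uses 3 colors, so χ(G) = 3.
A valid 3-coloring: color 1: [5]; color 2: [4, 8, 9]; color 3: [6, 7, 10].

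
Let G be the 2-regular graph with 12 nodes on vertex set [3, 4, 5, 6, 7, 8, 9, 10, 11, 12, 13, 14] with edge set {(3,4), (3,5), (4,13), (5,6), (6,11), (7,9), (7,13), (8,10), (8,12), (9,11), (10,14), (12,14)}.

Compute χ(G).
Clique number ω(G) = 2 (lower bound: χ ≥ ω).
The graph is bipartite (no odd cycle), so 2 colors suffice: χ(G) = 2.
A valid 2-coloring: color 1: [3, 6, 8, 9, 13, 14]; color 2: [4, 5, 7, 10, 11, 12].

χ(G) = 2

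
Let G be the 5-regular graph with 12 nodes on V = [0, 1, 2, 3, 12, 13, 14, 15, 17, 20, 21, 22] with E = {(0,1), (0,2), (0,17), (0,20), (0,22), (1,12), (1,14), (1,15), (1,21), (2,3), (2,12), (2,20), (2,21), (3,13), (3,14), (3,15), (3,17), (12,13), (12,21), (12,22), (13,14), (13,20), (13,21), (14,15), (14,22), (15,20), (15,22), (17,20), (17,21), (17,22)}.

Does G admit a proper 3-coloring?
No, G is not 3-colorable

Suppose a proper 3-coloring c exists. The clique [0, 2, 20] takes 3 distinct colors; by symmetry let c(0) = 1, c(2) = 2, c(20) = 3.
- Vertex 17: neighbors [0, 20] already have colors [1, 3] ⇒ c(17) = 2.
- Vertex 22: neighbors [0, 17] already have colors [1, 2] ⇒ c(22) = 3.
- Vertex 12: neighbors [2, 22] already have colors [2, 3] ⇒ c(12) = 1.
- Vertex 13: neighbors [12, 20] already have colors [1, 3] ⇒ c(13) = 2.
- Vertex 14: neighbors [13, 22] already have colors [2, 3] ⇒ c(14) = 1.
- Vertex 15: neighbors [14, 20] already have colors [1, 3] ⇒ c(15) = 2.
- Vertex 1: neighbors [0, 15] already have colors [1, 2] ⇒ c(1) = 3.
- Vertex 21: neighbors [12, 2, 1] already have colors [1, 2, 3] — all 3 colors blocked. Contradiction.
The forced assignments end in a contradiction, so G has no proper 3-coloring (χ ≥ 4).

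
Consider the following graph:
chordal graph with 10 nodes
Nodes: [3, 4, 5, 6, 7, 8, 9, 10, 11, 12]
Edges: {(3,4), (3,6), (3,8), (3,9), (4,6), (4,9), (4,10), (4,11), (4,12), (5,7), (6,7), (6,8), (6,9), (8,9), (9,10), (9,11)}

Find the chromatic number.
χ(G) = 4

Clique number ω(G) = 4 (lower bound: χ ≥ ω).
The clique on [3, 6, 8, 9] has size 4, forcing χ ≥ 4, and the coloring below uses 4 colors, so χ(G) = 4.
A valid 4-coloring: color 1: [7, 9, 12]; color 2: [4, 5, 8]; color 3: [6, 10, 11]; color 4: [3].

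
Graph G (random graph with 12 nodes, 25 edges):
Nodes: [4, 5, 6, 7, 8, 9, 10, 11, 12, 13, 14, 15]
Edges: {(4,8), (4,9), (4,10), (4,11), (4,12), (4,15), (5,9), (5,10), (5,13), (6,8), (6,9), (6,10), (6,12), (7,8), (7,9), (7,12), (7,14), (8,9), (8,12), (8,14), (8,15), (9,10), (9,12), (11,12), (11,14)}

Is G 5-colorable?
Yes, G is 5-colorable

A valid 5-coloring: color 1: [8, 10, 11, 13]; color 2: [9, 14, 15]; color 3: [5, 12]; color 4: [4, 6, 7].
(χ(G) = 4 ≤ 5.)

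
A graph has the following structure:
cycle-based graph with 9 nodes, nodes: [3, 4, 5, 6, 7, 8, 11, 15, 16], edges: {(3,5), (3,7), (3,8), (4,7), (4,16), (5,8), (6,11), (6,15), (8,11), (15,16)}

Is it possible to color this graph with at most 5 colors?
Yes, G is 5-colorable

A valid 5-coloring: color 1: [6, 7, 8, 16]; color 2: [3, 4, 11, 15]; color 3: [5].
(χ(G) = 3 ≤ 5.)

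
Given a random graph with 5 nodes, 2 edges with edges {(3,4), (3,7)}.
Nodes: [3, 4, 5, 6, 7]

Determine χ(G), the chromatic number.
χ(G) = 2

Clique number ω(G) = 2 (lower bound: χ ≥ ω).
The graph is bipartite (no odd cycle), so 2 colors suffice: χ(G) = 2.
A valid 2-coloring: color 1: [3, 5, 6]; color 2: [4, 7].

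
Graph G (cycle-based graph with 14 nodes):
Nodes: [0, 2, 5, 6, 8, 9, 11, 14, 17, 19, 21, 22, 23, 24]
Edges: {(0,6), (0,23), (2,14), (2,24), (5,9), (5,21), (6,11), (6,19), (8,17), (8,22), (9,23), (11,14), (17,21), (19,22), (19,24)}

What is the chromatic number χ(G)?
χ(G) = 2

Clique number ω(G) = 2 (lower bound: χ ≥ ω).
The graph is bipartite (no odd cycle), so 2 colors suffice: χ(G) = 2.
A valid 2-coloring: color 1: [5, 6, 14, 17, 22, 23, 24]; color 2: [0, 2, 8, 9, 11, 19, 21].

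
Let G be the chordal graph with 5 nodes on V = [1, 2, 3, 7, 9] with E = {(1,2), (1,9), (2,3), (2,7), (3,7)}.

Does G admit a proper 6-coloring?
Yes, G is 6-colorable

A valid 6-coloring: color 1: [2, 9]; color 2: [1, 7]; color 3: [3].
(χ(G) = 3 ≤ 6.)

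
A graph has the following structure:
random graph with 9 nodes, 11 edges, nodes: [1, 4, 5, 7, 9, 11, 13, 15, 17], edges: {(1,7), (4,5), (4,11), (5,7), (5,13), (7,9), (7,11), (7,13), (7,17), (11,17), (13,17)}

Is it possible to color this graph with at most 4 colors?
A valid 4-coloring: color 1: [4, 7, 15]; color 2: [1, 5, 9, 17]; color 3: [11, 13].
(χ(G) = 3 ≤ 4.)

Yes, G is 4-colorable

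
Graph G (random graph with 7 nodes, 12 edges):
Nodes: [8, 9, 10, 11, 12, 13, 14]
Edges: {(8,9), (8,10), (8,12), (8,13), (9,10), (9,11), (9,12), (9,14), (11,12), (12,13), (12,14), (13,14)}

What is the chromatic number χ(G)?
χ(G) = 3

Clique number ω(G) = 3 (lower bound: χ ≥ ω).
The clique on [8, 9, 10] has size 3, forcing χ ≥ 3, and the coloring below uses 3 colors, so χ(G) = 3.
A valid 3-coloring: color 1: [9, 13]; color 2: [10, 12]; color 3: [8, 11, 14].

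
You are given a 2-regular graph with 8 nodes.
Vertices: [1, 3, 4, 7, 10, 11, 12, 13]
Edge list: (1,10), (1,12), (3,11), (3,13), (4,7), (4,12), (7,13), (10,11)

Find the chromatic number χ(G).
Clique number ω(G) = 2 (lower bound: χ ≥ ω).
The graph is bipartite (no odd cycle), so 2 colors suffice: χ(G) = 2.
A valid 2-coloring: color 1: [3, 7, 10, 12]; color 2: [1, 4, 11, 13].

χ(G) = 2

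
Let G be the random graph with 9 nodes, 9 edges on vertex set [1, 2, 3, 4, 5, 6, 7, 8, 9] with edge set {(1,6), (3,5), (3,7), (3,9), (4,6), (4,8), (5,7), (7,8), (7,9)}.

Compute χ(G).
Clique number ω(G) = 3 (lower bound: χ ≥ ω).
The clique on [3, 7, 9] has size 3, forcing χ ≥ 3, and the coloring below uses 3 colors, so χ(G) = 3.
A valid 3-coloring: color 1: [1, 2, 4, 7]; color 2: [3, 6, 8]; color 3: [5, 9].

χ(G) = 3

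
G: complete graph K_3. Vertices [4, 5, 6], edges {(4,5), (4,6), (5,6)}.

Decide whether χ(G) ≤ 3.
A valid 3-coloring: color 1: [6]; color 2: [5]; color 3: [4].
(χ(G) = 3 ≤ 3.)

Yes, G is 3-colorable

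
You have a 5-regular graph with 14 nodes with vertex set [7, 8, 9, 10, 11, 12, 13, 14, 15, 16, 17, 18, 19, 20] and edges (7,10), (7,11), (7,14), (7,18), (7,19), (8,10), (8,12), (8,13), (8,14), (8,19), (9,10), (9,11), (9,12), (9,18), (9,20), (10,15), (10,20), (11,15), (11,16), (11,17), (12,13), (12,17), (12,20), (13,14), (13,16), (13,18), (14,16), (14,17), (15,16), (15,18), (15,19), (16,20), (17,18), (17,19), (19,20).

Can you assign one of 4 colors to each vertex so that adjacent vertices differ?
Yes, G is 4-colorable

A valid 4-coloring: color 1: [7, 13, 15, 17, 20]; color 2: [10, 11, 12, 14, 18, 19]; color 3: [8, 9, 16].
(χ(G) = 3 ≤ 4.)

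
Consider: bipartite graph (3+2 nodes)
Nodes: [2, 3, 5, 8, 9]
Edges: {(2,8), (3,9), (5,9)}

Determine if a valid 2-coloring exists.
Yes, G is 2-colorable

A valid 2-coloring: color 1: [8, 9]; color 2: [2, 3, 5].
(χ(G) = 2 ≤ 2.)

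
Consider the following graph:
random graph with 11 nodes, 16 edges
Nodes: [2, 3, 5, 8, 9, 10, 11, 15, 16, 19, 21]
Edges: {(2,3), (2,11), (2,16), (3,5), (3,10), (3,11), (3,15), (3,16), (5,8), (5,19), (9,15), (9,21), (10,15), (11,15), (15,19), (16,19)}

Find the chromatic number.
Clique number ω(G) = 3 (lower bound: χ ≥ ω).
The clique on [2, 3, 16] has size 3, forcing χ ≥ 3, and the coloring below uses 3 colors, so χ(G) = 3.
A valid 3-coloring: color 1: [3, 8, 9, 19]; color 2: [2, 5, 15, 21]; color 3: [10, 11, 16].

χ(G) = 3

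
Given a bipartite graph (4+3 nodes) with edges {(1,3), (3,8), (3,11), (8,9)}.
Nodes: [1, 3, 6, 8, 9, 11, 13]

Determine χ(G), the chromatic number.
Clique number ω(G) = 2 (lower bound: χ ≥ ω).
The graph is bipartite (no odd cycle), so 2 colors suffice: χ(G) = 2.
A valid 2-coloring: color 1: [3, 6, 9, 13]; color 2: [1, 8, 11].

χ(G) = 2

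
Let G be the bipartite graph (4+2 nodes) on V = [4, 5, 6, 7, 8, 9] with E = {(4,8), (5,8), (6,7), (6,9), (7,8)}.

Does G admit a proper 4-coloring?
Yes, G is 4-colorable

A valid 4-coloring: color 1: [6, 8]; color 2: [4, 5, 7, 9].
(χ(G) = 2 ≤ 4.)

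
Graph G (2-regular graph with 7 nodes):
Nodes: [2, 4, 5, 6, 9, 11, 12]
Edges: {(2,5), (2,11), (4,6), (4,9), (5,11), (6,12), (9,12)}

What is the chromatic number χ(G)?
Clique number ω(G) = 3 (lower bound: χ ≥ ω).
The clique on [2, 5, 11] has size 3, forcing χ ≥ 3, and the coloring below uses 3 colors, so χ(G) = 3.
A valid 3-coloring: color 1: [2, 4, 12]; color 2: [6, 9, 11]; color 3: [5].

χ(G) = 3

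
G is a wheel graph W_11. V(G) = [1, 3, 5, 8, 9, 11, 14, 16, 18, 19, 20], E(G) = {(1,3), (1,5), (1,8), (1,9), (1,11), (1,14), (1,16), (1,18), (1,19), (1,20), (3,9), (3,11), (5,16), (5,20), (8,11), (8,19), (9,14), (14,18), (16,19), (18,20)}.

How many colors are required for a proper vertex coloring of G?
Clique number ω(G) = 3 (lower bound: χ ≥ ω).
The clique on [1, 3, 9] has size 3, forcing χ ≥ 3, and the coloring below uses 3 colors, so χ(G) = 3.
A valid 3-coloring: color 1: [1]; color 2: [3, 8, 14, 16, 20]; color 3: [5, 9, 11, 18, 19].

χ(G) = 3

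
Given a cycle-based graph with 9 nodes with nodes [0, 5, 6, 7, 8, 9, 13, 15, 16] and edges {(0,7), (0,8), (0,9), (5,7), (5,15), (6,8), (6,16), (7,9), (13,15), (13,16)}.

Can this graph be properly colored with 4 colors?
Yes, G is 4-colorable

A valid 4-coloring: color 1: [7, 8, 15, 16]; color 2: [0, 5, 6, 13]; color 3: [9].
(χ(G) = 3 ≤ 4.)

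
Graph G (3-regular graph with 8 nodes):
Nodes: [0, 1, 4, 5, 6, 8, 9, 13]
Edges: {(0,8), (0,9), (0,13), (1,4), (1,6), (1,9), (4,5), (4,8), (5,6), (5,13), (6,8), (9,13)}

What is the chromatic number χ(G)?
χ(G) = 3

Clique number ω(G) = 3 (lower bound: χ ≥ ω).
The clique on [0, 9, 13] has size 3, forcing χ ≥ 3, and the coloring below uses 3 colors, so χ(G) = 3.
A valid 3-coloring: color 1: [0, 1, 5]; color 2: [8, 13]; color 3: [4, 6, 9].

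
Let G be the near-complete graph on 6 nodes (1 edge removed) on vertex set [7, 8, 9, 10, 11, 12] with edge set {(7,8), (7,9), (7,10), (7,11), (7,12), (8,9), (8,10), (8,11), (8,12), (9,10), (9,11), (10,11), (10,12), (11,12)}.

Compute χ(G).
Clique number ω(G) = 5 (lower bound: χ ≥ ω).
The clique on [7, 8, 9, 10, 11] has size 5, forcing χ ≥ 5, and the coloring below uses 5 colors, so χ(G) = 5.
A valid 5-coloring: color 1: [8]; color 2: [7]; color 3: [10]; color 4: [11]; color 5: [9, 12].

χ(G) = 5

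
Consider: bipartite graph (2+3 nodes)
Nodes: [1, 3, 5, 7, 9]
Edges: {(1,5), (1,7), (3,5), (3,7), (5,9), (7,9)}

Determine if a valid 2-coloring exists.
Yes, G is 2-colorable

A valid 2-coloring: color 1: [5, 7]; color 2: [1, 3, 9].
(χ(G) = 2 ≤ 2.)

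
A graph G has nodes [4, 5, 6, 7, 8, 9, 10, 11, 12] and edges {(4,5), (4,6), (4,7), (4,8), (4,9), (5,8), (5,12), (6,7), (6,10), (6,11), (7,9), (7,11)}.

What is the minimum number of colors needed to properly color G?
χ(G) = 3

Clique number ω(G) = 3 (lower bound: χ ≥ ω).
The clique on [6, 7, 11] has size 3, forcing χ ≥ 3, and the coloring below uses 3 colors, so χ(G) = 3.
A valid 3-coloring: color 1: [4, 10, 11, 12]; color 2: [5, 7]; color 3: [6, 8, 9].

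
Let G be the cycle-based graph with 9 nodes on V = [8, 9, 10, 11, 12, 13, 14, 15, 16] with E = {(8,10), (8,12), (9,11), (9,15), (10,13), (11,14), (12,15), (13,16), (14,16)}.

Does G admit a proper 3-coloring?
Yes, G is 3-colorable

A valid 3-coloring: color 1: [9, 10, 12, 14]; color 2: [8, 11, 13, 15]; color 3: [16].
(χ(G) = 3 ≤ 3.)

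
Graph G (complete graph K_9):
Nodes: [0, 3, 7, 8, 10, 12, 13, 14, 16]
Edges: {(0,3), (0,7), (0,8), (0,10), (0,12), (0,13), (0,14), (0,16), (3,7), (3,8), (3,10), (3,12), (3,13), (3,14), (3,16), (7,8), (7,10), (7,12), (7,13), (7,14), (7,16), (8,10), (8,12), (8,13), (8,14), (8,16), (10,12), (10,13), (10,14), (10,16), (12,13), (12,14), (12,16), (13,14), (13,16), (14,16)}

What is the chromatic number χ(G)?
χ(G) = 9

Clique number ω(G) = 9 (lower bound: χ ≥ ω).
The clique on [0, 3, 7, 8, 10, 12, 13, 14, 16] has size 9, forcing χ ≥ 9, and the coloring below uses 9 colors, so χ(G) = 9.
A valid 9-coloring: color 1: [7]; color 2: [10]; color 3: [0]; color 4: [8]; color 5: [12]; color 6: [3]; color 7: [14]; color 8: [13]; color 9: [16].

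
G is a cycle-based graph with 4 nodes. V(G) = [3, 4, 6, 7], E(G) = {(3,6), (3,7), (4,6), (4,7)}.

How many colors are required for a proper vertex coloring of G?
Clique number ω(G) = 2 (lower bound: χ ≥ ω).
The graph is bipartite (no odd cycle), so 2 colors suffice: χ(G) = 2.
A valid 2-coloring: color 1: [6, 7]; color 2: [3, 4].

χ(G) = 2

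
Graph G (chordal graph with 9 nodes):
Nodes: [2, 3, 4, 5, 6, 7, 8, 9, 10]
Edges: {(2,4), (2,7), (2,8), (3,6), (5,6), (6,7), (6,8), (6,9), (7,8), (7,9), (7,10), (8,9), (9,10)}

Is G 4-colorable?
Yes, G is 4-colorable

A valid 4-coloring: color 1: [3, 4, 5, 7]; color 2: [2, 6, 10]; color 3: [9]; color 4: [8].
(χ(G) = 4 ≤ 4.)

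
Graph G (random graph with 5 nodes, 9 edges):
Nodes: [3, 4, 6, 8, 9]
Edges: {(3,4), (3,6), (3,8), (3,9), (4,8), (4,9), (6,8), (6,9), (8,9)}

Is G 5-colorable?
A valid 5-coloring: color 1: [3]; color 2: [9]; color 3: [8]; color 4: [4, 6].
(χ(G) = 4 ≤ 5.)

Yes, G is 5-colorable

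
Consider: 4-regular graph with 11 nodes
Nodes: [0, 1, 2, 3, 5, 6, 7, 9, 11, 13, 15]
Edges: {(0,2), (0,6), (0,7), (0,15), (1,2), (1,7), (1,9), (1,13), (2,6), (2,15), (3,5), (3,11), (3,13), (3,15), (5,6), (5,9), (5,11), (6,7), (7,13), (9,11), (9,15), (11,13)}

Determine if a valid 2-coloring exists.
The clique on vertices [0, 2, 6] has size 3 > 2, so it alone needs 3 colors.

No, G is not 2-colorable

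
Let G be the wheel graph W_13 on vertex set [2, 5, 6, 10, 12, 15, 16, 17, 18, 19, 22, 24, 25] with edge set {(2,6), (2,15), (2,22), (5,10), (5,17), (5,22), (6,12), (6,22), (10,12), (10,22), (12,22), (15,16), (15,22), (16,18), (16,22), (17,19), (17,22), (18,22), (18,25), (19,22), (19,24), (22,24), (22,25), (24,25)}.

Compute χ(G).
Clique number ω(G) = 3 (lower bound: χ ≥ ω).
The clique on [2, 6, 22] has size 3, forcing χ ≥ 3, and the coloring below uses 3 colors, so χ(G) = 3.
A valid 3-coloring: color 1: [22]; color 2: [6, 10, 15, 17, 18, 24]; color 3: [2, 5, 12, 16, 19, 25].

χ(G) = 3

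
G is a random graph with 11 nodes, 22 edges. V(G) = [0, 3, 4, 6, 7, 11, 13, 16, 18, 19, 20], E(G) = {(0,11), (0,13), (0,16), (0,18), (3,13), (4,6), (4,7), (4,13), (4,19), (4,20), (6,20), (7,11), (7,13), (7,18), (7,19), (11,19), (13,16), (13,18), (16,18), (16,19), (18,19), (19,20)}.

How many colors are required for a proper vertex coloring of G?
Clique number ω(G) = 4 (lower bound: χ ≥ ω).
The clique on [0, 13, 16, 18] has size 4, forcing χ ≥ 4, and the coloring below uses 4 colors, so χ(G) = 4.
A valid 4-coloring: color 1: [6, 13, 19]; color 2: [3, 4, 11, 18]; color 3: [0, 7, 20]; color 4: [16].

χ(G) = 4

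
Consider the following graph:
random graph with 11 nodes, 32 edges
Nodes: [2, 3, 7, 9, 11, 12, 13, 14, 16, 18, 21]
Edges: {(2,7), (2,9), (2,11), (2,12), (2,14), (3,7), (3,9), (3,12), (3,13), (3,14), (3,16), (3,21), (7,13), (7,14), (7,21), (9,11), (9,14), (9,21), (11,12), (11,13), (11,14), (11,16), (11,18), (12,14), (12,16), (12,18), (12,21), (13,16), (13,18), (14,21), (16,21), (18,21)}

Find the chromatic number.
χ(G) = 4

Clique number ω(G) = 4 (lower bound: χ ≥ ω).
The clique on [2, 9, 11, 14] has size 4, forcing χ ≥ 4, and the coloring below uses 4 colors, so χ(G) = 4.
A valid 4-coloring: color 1: [7, 9, 12]; color 2: [3, 11]; color 3: [14, 16, 18]; color 4: [2, 13, 21].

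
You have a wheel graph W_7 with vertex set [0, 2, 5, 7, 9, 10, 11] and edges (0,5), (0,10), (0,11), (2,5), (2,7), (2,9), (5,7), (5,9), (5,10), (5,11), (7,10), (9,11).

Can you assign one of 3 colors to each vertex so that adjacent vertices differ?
A valid 3-coloring: color 1: [5]; color 2: [2, 10, 11]; color 3: [0, 7, 9].
(χ(G) = 3 ≤ 3.)

Yes, G is 3-colorable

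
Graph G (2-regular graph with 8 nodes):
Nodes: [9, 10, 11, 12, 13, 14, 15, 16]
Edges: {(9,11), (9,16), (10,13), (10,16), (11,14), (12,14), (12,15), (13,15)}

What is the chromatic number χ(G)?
χ(G) = 2

Clique number ω(G) = 2 (lower bound: χ ≥ ω).
The graph is bipartite (no odd cycle), so 2 colors suffice: χ(G) = 2.
A valid 2-coloring: color 1: [9, 10, 14, 15]; color 2: [11, 12, 13, 16].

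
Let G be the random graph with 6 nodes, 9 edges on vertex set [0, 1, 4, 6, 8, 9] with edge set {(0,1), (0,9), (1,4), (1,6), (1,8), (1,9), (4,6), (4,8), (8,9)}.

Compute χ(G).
χ(G) = 3

Clique number ω(G) = 3 (lower bound: χ ≥ ω).
The clique on [0, 1, 9] has size 3, forcing χ ≥ 3, and the coloring below uses 3 colors, so χ(G) = 3.
A valid 3-coloring: color 1: [1]; color 2: [4, 9]; color 3: [0, 6, 8].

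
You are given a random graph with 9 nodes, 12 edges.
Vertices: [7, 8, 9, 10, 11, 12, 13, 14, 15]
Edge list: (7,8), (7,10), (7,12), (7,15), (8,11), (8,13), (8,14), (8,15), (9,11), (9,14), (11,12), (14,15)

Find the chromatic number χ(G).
Clique number ω(G) = 3 (lower bound: χ ≥ ω).
The clique on [8, 14, 15] has size 3, forcing χ ≥ 3, and the coloring below uses 3 colors, so χ(G) = 3.
A valid 3-coloring: color 1: [8, 9, 10, 12]; color 2: [7, 11, 13, 14]; color 3: [15].

χ(G) = 3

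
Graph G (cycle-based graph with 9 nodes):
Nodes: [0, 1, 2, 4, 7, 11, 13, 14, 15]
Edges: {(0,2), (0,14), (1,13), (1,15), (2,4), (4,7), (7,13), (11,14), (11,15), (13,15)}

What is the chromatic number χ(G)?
Clique number ω(G) = 3 (lower bound: χ ≥ ω).
The clique on [1, 13, 15] has size 3, forcing χ ≥ 3, and the coloring below uses 3 colors, so χ(G) = 3.
A valid 3-coloring: color 1: [2, 7, 14, 15]; color 2: [0, 4, 11, 13]; color 3: [1].

χ(G) = 3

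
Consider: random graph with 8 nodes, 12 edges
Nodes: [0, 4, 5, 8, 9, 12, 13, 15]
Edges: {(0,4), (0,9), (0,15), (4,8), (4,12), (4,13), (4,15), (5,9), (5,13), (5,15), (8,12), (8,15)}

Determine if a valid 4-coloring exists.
A valid 4-coloring: color 1: [4, 5]; color 2: [9, 12, 13, 15]; color 3: [0, 8].
(χ(G) = 3 ≤ 4.)

Yes, G is 4-colorable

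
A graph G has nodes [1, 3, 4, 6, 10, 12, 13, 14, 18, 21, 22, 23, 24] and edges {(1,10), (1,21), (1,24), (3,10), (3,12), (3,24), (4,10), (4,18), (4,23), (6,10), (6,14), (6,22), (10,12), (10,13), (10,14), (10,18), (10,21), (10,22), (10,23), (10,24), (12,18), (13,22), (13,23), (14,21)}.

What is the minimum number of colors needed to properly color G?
Clique number ω(G) = 3 (lower bound: χ ≥ ω).
The clique on [1, 10, 24] has size 3, forcing χ ≥ 3, and the coloring below uses 3 colors, so χ(G) = 3.
A valid 3-coloring: color 1: [10]; color 2: [1, 3, 14, 18, 22, 23]; color 3: [4, 6, 12, 13, 21, 24].

χ(G) = 3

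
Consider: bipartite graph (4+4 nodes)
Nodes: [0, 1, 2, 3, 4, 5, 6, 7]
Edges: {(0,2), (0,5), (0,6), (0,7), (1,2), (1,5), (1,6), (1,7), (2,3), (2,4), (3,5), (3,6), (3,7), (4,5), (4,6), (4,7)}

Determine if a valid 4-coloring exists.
A valid 4-coloring: color 1: [2, 5, 6, 7]; color 2: [0, 1, 3, 4].
(χ(G) = 2 ≤ 4.)

Yes, G is 4-colorable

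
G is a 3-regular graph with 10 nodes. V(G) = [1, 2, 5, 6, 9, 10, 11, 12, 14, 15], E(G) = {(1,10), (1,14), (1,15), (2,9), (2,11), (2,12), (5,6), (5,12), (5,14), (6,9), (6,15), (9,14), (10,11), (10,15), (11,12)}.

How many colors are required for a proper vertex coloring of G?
χ(G) = 3

Clique number ω(G) = 3 (lower bound: χ ≥ ω).
The clique on [1, 10, 15] has size 3, forcing χ ≥ 3, and the coloring below uses 3 colors, so χ(G) = 3.
A valid 3-coloring: color 1: [1, 5, 9, 11]; color 2: [12, 14, 15]; color 3: [2, 6, 10].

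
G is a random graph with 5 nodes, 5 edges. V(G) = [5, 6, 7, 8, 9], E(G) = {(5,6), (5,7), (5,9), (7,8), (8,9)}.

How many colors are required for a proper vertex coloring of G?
χ(G) = 2

Clique number ω(G) = 2 (lower bound: χ ≥ ω).
The graph is bipartite (no odd cycle), so 2 colors suffice: χ(G) = 2.
A valid 2-coloring: color 1: [5, 8]; color 2: [6, 7, 9].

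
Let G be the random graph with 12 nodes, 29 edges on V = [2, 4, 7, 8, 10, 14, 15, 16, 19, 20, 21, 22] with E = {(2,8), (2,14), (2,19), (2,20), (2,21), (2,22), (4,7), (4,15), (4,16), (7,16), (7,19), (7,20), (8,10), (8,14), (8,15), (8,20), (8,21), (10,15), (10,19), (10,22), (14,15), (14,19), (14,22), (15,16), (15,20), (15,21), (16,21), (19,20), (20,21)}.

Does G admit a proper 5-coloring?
Yes, G is 5-colorable

A valid 5-coloring: color 1: [2, 7, 15]; color 2: [8, 16, 19, 22]; color 3: [4, 10, 14, 20]; color 4: [21].
(χ(G) = 4 ≤ 5.)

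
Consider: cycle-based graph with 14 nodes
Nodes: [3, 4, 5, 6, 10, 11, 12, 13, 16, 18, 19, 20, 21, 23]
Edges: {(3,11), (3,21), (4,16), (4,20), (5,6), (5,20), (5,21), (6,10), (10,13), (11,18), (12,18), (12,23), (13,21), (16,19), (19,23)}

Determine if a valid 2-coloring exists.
No, G is not 2-colorable

Odd cycle [6, 10, 13, 21, 5] needs 3 colors (χ ≥ 3).
Hence χ(G) ≥ 3 > 2, so no proper 2-coloring exists.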